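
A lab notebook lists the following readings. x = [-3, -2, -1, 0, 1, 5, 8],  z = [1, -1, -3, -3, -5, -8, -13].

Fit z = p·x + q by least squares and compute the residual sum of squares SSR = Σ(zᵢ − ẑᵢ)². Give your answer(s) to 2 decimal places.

SSR = 3.16

Normal-equation sums: Σx·x = 104, Σx = 8, Σ1 = 7.
And Σx·z = -147, Σz = -32.
det = 104·7 − 8² = 664.
p = ((-147)·7 − 8·(-32))/664 = -773/664; q = (104·(-32) − 8·(-147))/664 = -269/83.
Residuals: 497/664, -29/332, -613/664, 20/83, -395/664, 705/664, -37/83; SSR = 2097/664.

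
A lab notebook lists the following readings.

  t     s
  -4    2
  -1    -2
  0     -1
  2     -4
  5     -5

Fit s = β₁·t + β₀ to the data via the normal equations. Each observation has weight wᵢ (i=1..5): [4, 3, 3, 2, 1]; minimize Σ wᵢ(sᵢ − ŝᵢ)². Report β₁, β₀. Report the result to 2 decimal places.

Normal-equation sums: Σwᵢ·t·t = 100, Σwᵢ·t = -10, Σwᵢ·1 = 13.
Moment sums: Σwᵢ·t·s = -67, Σwᵢ·s = -14.
Normal equations: [[100, -10]; [-10, 13]]·[β₁, β₀]ᵀ = [-67, -14]ᵀ.
Δ = 100·13 − (-10)² = 1200.
β₁ = ((-67)·13 − (-10)·(-14))/1200 = -337/400; β₀ = (100·(-14) − (-10)·(-67))/1200 = -69/40.

β₁ = -0.84, β₀ = -1.73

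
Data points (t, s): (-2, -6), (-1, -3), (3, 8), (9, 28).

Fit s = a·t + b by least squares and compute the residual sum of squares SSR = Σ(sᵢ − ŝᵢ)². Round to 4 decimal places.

XᵀX·[a, b]ᵀ = Xᵀs reads: 95·a + 9·b = 291;  9·a + 4·b = 27.
det = 95·4 − 9² = 299.
a = (291·4 − 9·27)/299 = 921/299; b = (95·27 − 9·291)/299 = -54/299.
Residuals: 102/299, 6/23, -317/299, 137/299; SSR = 454/299.

SSR = 1.5184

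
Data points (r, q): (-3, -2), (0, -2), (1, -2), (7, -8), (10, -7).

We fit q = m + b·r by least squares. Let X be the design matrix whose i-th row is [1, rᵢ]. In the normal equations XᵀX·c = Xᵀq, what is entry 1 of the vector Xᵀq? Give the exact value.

-21

Entry 1 ↔ basis 1, so (Xᵀq)_{1} = Σᵢ qᵢ = (1)·(-2) + (1)·(-2) + (1)·(-2) + (1)·(-8) + (1)·(-7) = -21.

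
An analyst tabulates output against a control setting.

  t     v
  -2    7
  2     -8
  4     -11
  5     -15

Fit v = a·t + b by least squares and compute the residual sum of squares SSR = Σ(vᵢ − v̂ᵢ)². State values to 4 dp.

XᵀX·[a, b]ᵀ = Xᵀv reads: 49·a + 9·b = -149;  9·a + 4·b = -27.
(Σt·t = 49, Σt = 9, Σ1 = 4, Σt·v = -149, Σv = -27.)
Δ = 49·4 − 9² = 115.
a = ((-149)·4 − 9·(-27))/115 = -353/115; b = (49·(-27) − 9·(-149))/115 = 18/115.
Residuals: 81/115, -232/115, 129/115, 22/115; SSR = 674/115.

SSR = 5.8609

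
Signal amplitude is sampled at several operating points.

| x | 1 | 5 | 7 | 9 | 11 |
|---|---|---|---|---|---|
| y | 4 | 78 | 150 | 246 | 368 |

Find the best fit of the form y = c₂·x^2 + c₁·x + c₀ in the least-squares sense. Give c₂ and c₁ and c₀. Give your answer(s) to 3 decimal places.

c₂ = 3.006, c₁ = 0.272, c₀ = 0.896

The normal equations are: 24229·c₂ + 2529·c₁ + 277·c₀ = 73758;  2529·c₂ + 277·c₁ + 33·c₀ = 7706;  277·c₂ + 33·c₁ + 5·c₀ = 846.
(Σx^2·x^2 = 24229, Σx^2·x = 2529, Σx^2 = 277, Σx·x = 277, Σx = 33, Σ1 = 5, Σx^2·y = 73758, Σx·y = 7706, Σy = 846.)
Solving the 3×3 system (Gaussian elimination) gives c₂ = 8163/2716, c₁ = 185/679, c₀ = 2433/2716.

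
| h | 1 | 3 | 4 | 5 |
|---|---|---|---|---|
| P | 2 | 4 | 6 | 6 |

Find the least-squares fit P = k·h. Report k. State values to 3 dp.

k = 1.333

Sums needed: Σh·h = 51.
Right-hand side: Σh·P = 68.
Normal equations: [[51]]·[k]ᵀ = [68]ᵀ.
Hence k = 68 / 51 ≈ 1.33333.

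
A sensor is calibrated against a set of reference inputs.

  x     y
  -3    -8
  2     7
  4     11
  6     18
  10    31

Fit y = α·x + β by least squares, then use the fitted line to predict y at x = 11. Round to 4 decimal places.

With design matrix A, AᵀA = [[165, 19]; [19, 5]] and Aᵀy = [500, 59]ᵀ.
det = 165·5 − 19² = 464.
α = (500·5 − 19·59)/464 = 1379/464; β = (165·59 − 19·500)/464 = 235/464.
At x = 11: ŷ = (1379/464)·(11) + (235/464)·(1) = 3851/116.

ŷ = 33.1983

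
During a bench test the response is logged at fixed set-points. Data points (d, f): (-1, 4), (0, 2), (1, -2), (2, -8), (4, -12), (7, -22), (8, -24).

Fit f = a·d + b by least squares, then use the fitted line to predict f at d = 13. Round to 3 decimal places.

f̂ = -40.802

Normal-equation sums: Σd·d = 135, Σd = 21, Σ1 = 7.
Moment sums: Σd·f = -416, Σf = -62.
Normal equations: [[135, 21]; [21, 7]]·[a, b]ᵀ = [-416, -62]ᵀ.
Determinant 135·7 − 21² = 504.
a = ((-416)·7 − 21·(-62))/504 = -115/36; b = (135·(-62) − 21·(-416))/504 = 61/84.
At d = 13: f̂ = (-115/36)·(13) + (61/84)·(1) = -5141/126.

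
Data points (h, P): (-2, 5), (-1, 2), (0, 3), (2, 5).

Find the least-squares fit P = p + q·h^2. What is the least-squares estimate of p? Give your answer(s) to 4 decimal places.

Forming MᵀM = [[4, 9]; [9, 33]] and MᵀP = [15, 42]ᵀ gives MᵀM·[p, q]ᵀ = MᵀP.
det = 4·33 − 9² = 51.
p = (15·33 − 9·42)/51 = 39/17; q = (4·42 − 9·15)/51 = 11/17.

p = 2.2941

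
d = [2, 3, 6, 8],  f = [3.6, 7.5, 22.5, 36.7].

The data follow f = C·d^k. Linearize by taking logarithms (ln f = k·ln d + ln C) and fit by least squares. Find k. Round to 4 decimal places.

Taking logs, ln f = k·ln d + ln C, so regress ln f on ln d.
Σln d = 5.6630, Σ(ln d)² = 9.2219, Σln f = 10.0121, Σln d·ln f = 16.1719.
Equations: 9.2219·k + 5.6630·ln C = 16.1719;  5.6630·k + 4·ln C = 10.0121.
Δ = 9.2219·4 − (5.6630)² = 4.8184; k = (16.1719·4 − 5.6630·10.0121)/4.8184 = 1.65809, ln C = (9.2219·10.0121 − 5.6630·16.1719)/4.8184 = 0.15561.

k = 1.6581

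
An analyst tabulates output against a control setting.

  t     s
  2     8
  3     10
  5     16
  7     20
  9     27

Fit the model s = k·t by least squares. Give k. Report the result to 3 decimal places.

The normal system XᵀX·[k]ᵀ = Xᵀs is [[168]]·[k]ᵀ = [509]ᵀ.
Hence k = 509 / 168 ≈ 3.02976.

k = 3.030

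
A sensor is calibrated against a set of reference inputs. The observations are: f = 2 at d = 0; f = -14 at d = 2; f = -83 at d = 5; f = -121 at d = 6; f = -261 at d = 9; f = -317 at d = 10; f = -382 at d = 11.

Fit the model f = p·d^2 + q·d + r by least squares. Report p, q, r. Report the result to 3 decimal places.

p = -2.926, q = -2.802, r = 2.597

From the data, Σd^2·d^2 = 33139, Σd^2·d = 3409, Σd^2 = 367, Σd·d = 367, Σd = 43, Σ1 = 7.
Moment sums: Σd^2·f = -105550, Σd·f = -10890, Σf = -1176.
So XᵀX·[p, q, r]ᵀ = Xᵀf: [[33139, 3409, 367]; [3409, 367, 43]; [367, 43, 7]]·[p, q, r]ᵀ = [-105550, -10890, -1176]ᵀ.
Solving the 3×3 system (Gaussian elimination) gives p = -54863/18753, q = -17517/6251, r = 48698/18753.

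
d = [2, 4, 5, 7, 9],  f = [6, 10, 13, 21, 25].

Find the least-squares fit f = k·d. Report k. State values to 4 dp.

k = 2.7943

Forming AᵀA = [[175]] and Aᵀf = [489]ᵀ gives AᵀA·[k]ᵀ = Aᵀf.
k = 489/175 = 2.79429.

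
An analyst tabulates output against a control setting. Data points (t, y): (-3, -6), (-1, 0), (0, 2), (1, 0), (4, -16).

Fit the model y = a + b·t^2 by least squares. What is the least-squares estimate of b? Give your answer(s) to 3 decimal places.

Forming MᵀM = [[5, 27]; [27, 339]] and Mᵀy = [-20, -310]ᵀ gives MᵀM·[a, b]ᵀ = Mᵀy.
Eliminating b: 339·(row 1) − 27·(row 2) gives 966·a = 339·(-20) − 27·(-310) = 1590, so a = 265/161.
Then b = ((-310) − 27·(265/161))/339 = -505/483.

b = -1.046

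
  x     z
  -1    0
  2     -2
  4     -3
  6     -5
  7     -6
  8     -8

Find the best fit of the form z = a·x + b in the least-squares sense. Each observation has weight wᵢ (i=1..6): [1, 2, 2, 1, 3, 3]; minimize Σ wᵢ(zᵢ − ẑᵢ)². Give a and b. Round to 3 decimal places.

a = -0.894, b = -0.132

Normal-equation sums: Σwᵢ·x·x = 416, Σwᵢ·x = 62, Σwᵢ·1 = 12.
For AᵀWz: Σwᵢ·x·z = -380, Σwᵢ·z = -57.
Determinant 416·12 − 62² = 1148.
a = ((-380)·12 − 62·(-57))/1148 = -513/574; b = (416·(-57) − 62·(-380))/1148 = -38/287.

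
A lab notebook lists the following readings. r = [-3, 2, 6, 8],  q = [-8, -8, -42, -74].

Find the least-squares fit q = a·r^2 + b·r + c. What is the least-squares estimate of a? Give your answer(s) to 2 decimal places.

Compute the Gram sums: Σr^2·r^2 = 5489, Σr^2·r = 709, Σr^2 = 113, Σr·r = 113, Σr = 13, Σ1 = 4.
For Aᵀq: Σr^2·q = -6352, Σr·q = -836, Σq = -132.
Normal equations: [[5489, 709, 113]; [709, 113, 13]; [113, 13, 4]]·[a, b, c]ᵀ = [-6352, -836, -132]ᵀ.
Row-reducing yields a = -5165/5078, b = -4263/5078, c = -3904/2539.

a = -1.02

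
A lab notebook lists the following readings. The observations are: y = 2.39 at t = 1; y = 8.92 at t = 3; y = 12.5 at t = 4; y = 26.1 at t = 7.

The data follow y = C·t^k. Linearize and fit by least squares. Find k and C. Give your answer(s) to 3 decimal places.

With ln yᵢ as the transformed response and ln tᵢ as the regressor:
Σln t = 4.4308, Σ(ln t)² = 6.9153, Σln y = 8.8473, Σln t·ln y = 12.2529.
Equations: 6.9153·k + 4.4308·ln C = 12.2529;  4.4308·k + 4·ln C = 8.8473.
Slope k = (n·Σln t·ln y − Σln t·Σln y)/(n·Σ(ln t)² − (Σln t)²) = (4·12.2529 − 4.4308·8.8473)/8.0292 = 1.22194; ln C = (Σln y − k·Σln t)/n = 0.85827, so C = exp(0.85827) = 2.35907.

k = 1.222, C = 2.359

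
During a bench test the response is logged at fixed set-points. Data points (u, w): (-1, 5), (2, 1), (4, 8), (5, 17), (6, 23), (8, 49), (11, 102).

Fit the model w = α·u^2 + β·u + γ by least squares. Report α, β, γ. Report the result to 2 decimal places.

Forming XᵀX = [[20931, 2255, 267]; [2255, 267, 35]; [267, 35, 7]] and Xᵀw = [16868, 1766, 205]ᵀ gives XᵀX·[α, β, γ]ᵀ = Xᵀw.
Row-reducing yields α = 11471/10828, β = -632443/249044, γ = 196151/124522.

α = 1.06, β = -2.54, γ = 1.58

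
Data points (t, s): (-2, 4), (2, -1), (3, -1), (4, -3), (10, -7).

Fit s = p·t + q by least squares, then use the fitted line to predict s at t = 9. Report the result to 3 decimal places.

Compute the Gram sums: Σt·t = 133, Σt = 17, Σ1 = 5.
Right-hand side: Σt·s = -95, Σs = -8.
Normal equations: [[133, 17]; [17, 5]]·[p, q]ᵀ = [-95, -8]ᵀ.
Determinant 133·5 − 17² = 376.
p = ((-95)·5 − 17·(-8))/376 = -339/376; q = (133·(-8) − 17·(-95))/376 = 551/376.
At t = 9: ŝ = (-339/376)·(9) + (551/376)·(1) = -625/94.

ŝ = -6.649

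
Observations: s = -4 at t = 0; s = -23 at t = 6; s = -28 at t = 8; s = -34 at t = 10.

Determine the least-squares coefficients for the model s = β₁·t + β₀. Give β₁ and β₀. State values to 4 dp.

XᵀX·[β₁, β₀]ᵀ = Xᵀs reads: 200·β₁ + 24·β₀ = -702;  24·β₁ + 4·β₀ = -89.
Eliminating β₀: 4·(row 1) − 24·(row 2) gives 224·β₁ = 4·(-702) − 24·(-89) = -672, so β₁ = -3.
Then β₀ = ((-89) − 24·(-3))/4 = -17/4.

β₁ = -3.0000, β₀ = -4.2500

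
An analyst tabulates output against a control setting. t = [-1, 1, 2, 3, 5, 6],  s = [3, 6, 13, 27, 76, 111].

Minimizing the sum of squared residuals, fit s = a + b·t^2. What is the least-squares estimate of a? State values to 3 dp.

a = 0.870

Compute the Gram sums: Σ1 = 6, Σt^2 = 76, Σt^2·t^2 = 2020.
For Mᵀs: Σs = 236, Σt^2·s = 6200.
Determinant 6·2020 − 76² = 6344.
a = (236·2020 − 76·6200)/6344 = 690/793; b = (6·6200 − 76·236)/6344 = 2408/793.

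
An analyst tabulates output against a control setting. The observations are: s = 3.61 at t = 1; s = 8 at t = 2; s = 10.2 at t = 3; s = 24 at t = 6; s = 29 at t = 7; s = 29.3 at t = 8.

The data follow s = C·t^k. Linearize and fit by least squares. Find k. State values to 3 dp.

Linearized form: ln s = k·ln t + ln C. From the 6 transformed points,
Σln t = 7.6089, Σ(ln t)² = 13.0084, Σln s = 15.6085, Σln t·ln s = 23.2630.
Normal system: [[13.0084, 7.6089]; [7.6089, 6]]·[k, ln C]ᵀ = [23.2630, 15.6085]ᵀ.
Δ = 13.0084·6 − (7.6089)² = 20.1558; k = (23.2630·6 − 7.6089·15.6085)/20.1558 = 1.03272, ln C = (13.0084·15.6085 − 7.6089·23.2630)/20.1558 = 1.29177.

k = 1.033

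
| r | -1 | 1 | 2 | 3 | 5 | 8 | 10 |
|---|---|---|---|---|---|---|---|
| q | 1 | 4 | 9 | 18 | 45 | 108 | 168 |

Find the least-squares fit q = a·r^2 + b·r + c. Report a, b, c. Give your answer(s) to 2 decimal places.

a = 1.57, b = 0.96, c = 0.84

From the data, Σr^2·r^2 = 14820, Σr^2·r = 1672, Σr^2 = 204, Σr·r = 204, Σr = 28, Σ1 = 7.
And Σr^2·q = 25040, Σr·q = 2844, Σq = 353.
So AᵀA·[a, b, c]ᵀ = Aᵀq: [[14820, 1672, 204]; [1672, 204, 28]; [204, 28, 7]]·[a, b, c]ᵀ = [25040, 2844, 353]ᵀ.
Row-reducing yields a = 57507/36641, b = 35260/36641, c = 30795/36641.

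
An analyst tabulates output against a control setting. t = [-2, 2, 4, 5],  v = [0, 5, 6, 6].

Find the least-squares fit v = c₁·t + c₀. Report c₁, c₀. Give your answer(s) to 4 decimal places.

c₁ = 0.8957, c₀ = 2.2348

MᵀM·[c₁, c₀]ᵀ = Mᵀv reads: 49·c₁ + 9·c₀ = 64;  9·c₁ + 4·c₀ = 17.
(Σt·t = 49, Σt = 9, Σ1 = 4, Σt·v = 64, Σv = 17.)
det = 49·4 − 9² = 115.
c₁ = (64·4 − 9·17)/115 = 103/115; c₀ = (49·17 − 9·64)/115 = 257/115.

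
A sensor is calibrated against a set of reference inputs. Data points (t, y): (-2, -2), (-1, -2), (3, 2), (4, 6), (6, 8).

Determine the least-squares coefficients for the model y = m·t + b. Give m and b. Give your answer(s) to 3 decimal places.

The normal equations are: 66·m + 10·b = 84;  10·m + 5·b = 12.
det = 66·5 − 10² = 230.
m = (84·5 − 10·12)/230 = 30/23; b = (66·12 − 10·84)/230 = -24/115.

m = 1.304, b = -0.209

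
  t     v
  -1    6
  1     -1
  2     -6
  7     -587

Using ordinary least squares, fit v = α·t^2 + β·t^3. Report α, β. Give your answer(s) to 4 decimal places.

α = 2.6936, β = -2.0962

Setting ∂/∂α … = 0 gives: 2419·α + 16839·β = -28782;  16839·α + 117715·β = -201396.
Eliminating β: 117715·(row 1) − 16839·(row 2) gives 1200664·α = 117715·(-28782) − 16839·(-201396) = 3234114, so α = 1617057/600332.
Then β = ((-201396) − 16839·(1617057/600332))/117715 = -1258413/600332.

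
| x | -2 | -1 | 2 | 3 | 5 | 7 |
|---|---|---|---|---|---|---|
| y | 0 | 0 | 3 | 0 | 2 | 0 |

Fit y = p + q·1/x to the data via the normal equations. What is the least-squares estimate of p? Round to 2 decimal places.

Normal-equation sums: Σ1 = 6, Σ1/x = -34/105, Σ1/x·1/x = 36857/22050.
For Mᵀy: Σy = 5, Σ1/x·y = 19/10.
So MᵀM·[p, q]ᵀ = Mᵀy: [[6, -34/105]; [-34/105, 36857/22050]]·[p, q]ᵀ = [5, 19/10]ᵀ.
Eliminating q: (36857/22050)·(row 1) − (-34/105)·(row 2) gives (21883/2205)·p = (36857/22050)·5 − (-34/105)·(19/10) = 197851/22050, so p = 197851/218830.
Then q = ((19/10) − (-34/105)·(197851/218830))/(36857/22050) = 28707/21883.

p = 0.90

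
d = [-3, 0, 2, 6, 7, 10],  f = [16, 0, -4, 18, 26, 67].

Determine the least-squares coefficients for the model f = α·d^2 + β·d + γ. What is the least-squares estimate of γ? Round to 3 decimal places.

Normal-equation sums: Σd^2·d^2 = 13794, Σd^2·d = 1540, Σd^2 = 198, Σd·d = 198, Σd = 22, Σ1 = 6.
Moment sums: Σd^2·f = 8750, Σd·f = 904, Σf = 123.
Normal equations: [[13794, 1540, 198]; [1540, 198, 22]; [198, 22, 6]]·[α, β, γ]ᵀ = [8750, 904, 123]ᵀ.
Inverting the 3×3 Gram matrix, [α, β, γ]ᵀ = [24773/25806, -24077/8602, -2149/2346]ᵀ.

γ = -0.916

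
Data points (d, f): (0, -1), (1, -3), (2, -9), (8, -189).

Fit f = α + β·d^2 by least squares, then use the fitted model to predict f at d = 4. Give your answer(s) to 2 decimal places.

f̂ = -46.80

The normal system XᵀX·[α, β]ᵀ = Xᵀf is [[4, 69]; [69, 4113]]·[α, β]ᵀ = [-202, -12135]ᵀ.
Δ = 4·4113 − 69² = 11691.
α = ((-202)·4113 − 69·(-12135))/11691 = 721/1299; β = (4·(-12135) − 69·(-202))/11691 = -11534/3897.
At d = 4: f̂ = (721/1299)·(1) + (-11534/3897)·(16) = -182381/3897.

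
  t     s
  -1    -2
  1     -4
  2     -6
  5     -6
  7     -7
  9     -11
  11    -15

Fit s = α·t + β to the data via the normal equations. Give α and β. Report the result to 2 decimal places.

α = -0.94, β = -2.74

The normal system AᵀA·[α, β]ᵀ = Aᵀs is [[282, 34]; [34, 7]]·[α, β]ᵀ = [-357, -51]ᵀ.
Eliminating β: 7·(row 1) − 34·(row 2) gives 818·α = 7·(-357) − 34·(-51) = -765, so α = -765/818.
Then β = ((-51) − 34·(-765/818))/7 = -1122/409.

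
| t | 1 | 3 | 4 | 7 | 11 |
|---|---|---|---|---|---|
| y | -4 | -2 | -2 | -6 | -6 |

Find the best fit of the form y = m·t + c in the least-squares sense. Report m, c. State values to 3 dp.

With design matrix X, XᵀX = [[196, 26]; [26, 5]] and Xᵀy = [-126, -20]ᵀ.
Δ = 196·5 − 26² = 304.
m = ((-126)·5 − 26·(-20))/304 = -55/152; c = (196·(-20) − 26·(-126))/304 = -161/76.

m = -0.362, c = -2.118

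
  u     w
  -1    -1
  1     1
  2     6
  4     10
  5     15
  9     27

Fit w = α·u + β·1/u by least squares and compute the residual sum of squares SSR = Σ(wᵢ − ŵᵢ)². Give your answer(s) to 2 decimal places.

Setting ∂/∂α … = 0 gives: 128·α + 6·β = 372;  6·α + (76621/32400)·β = 27/2.
Determinant 128·(76621/32400) − 6² = 540068/2025.
α = (372·(76621/32400) − 6·(27/2))/(540068/2025) = 6469653/2160272; β = (128·(27/2) − 6·372)/(540068/2025) = -255150/135017.
Residuals: 226981/2160272, -226981/2160272, 1031763/1080136, -813823/540068, 872295/2160272, 554067/2160272; SSR = 1854627/540068.

SSR = 3.43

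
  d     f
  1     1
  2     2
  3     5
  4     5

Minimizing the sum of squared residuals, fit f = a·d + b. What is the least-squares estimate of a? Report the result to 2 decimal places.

Normal-equation sums: Σd·d = 30, Σd = 10, Σ1 = 4.
And Σd·f = 40, Σf = 13.
AᵀA·[a, b]ᵀ = Aᵀf becomes [[30, 10]; [10, 4]]·[a, b]ᵀ = [40, 13]ᵀ.
Δ = 30·4 − 10² = 20.
a = (40·4 − 10·13)/20 = 3/2; b = (30·13 − 10·40)/20 = -1/2.

a = 1.50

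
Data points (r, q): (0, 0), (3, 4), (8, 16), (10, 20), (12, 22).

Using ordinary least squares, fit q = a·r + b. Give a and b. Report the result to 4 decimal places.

a = 1.9637, b = -0.5605

Sums needed: Σr·r = 317, Σr = 33, Σ1 = 5.
Moment sums: Σr·q = 604, Σq = 62.
det = 317·5 − 33² = 496.
a = (604·5 − 33·62)/496 = 487/248; b = (317·62 − 33·604)/496 = -139/248.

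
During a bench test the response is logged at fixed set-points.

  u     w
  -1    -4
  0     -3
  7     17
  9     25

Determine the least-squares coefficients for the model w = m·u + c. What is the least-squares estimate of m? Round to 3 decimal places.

Compute the Gram sums: Σu·u = 131, Σu = 15, Σ1 = 4.
Right-hand side: Σu·w = 348, Σw = 35.
AᵀA·[m, c]ᵀ = Aᵀw becomes [[131, 15]; [15, 4]]·[m, c]ᵀ = [348, 35]ᵀ.
Δ = 131·4 − 15² = 299.
m = (348·4 − 15·35)/299 = 867/299; c = (131·35 − 15·348)/299 = -635/299.

m = 2.900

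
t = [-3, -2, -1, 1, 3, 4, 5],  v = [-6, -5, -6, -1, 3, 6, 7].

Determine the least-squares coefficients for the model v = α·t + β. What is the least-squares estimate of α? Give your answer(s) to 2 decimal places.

Compute the Gram sums: Σt·t = 65, Σt = 7, Σ1 = 7.
For Xᵀv: Σt·v = 101, Σv = -2.
XᵀX·[α, β]ᵀ = Xᵀv becomes [[65, 7]; [7, 7]]·[α, β]ᵀ = [101, -2]ᵀ.
det = 65·7 − 7² = 406.
α = (101·7 − 7·(-2))/406 = 103/58; β = (65·(-2) − 7·101)/406 = -837/406.

α = 1.78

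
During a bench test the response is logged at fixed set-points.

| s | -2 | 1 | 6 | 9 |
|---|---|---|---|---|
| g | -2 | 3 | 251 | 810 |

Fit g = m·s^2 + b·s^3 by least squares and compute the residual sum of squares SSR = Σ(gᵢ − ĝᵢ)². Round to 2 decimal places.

With design matrix A, AᵀA = [[7874, 66794]; [66794, 578162]] and Aᵀg = [74641, 644725]ᵀ.
Determinant 7874·578162 − 66794² = 91009152.
m = (74641·578162 − 66794·644725)/91009152 = 72779/72924; b = (7874·644725 − 66794·74641)/91009152 = 947851/948012.
Residuals: 158523/79001, 158343/158002, -70448/79001, 45009/158002; SSR = 933331/158002.

SSR = 5.91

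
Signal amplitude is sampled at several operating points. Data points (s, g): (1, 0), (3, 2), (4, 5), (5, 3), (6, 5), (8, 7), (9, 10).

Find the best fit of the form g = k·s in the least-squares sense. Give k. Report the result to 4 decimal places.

Compute the Gram sums: Σs·s = 232.
Moment sums: Σs·g = 217.
So XᵀX·[k]ᵀ = Xᵀg: [[232]]·[k]ᵀ = [217]ᵀ.
k = 217/232 = 0.935345.

k = 0.9353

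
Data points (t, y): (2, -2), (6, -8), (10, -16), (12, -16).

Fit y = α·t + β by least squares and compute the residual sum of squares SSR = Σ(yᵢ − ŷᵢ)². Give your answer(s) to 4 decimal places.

Sums needed: Σt·t = 284, Σt = 30, Σ1 = 4.
And Σt·y = -404, Σy = -42.
Normal equations: [[284, 30]; [30, 4]]·[α, β]ᵀ = [-404, -42]ᵀ.
Eliminating β: 4·(row 1) − 30·(row 2) gives 236·α = 4·(-404) − 30·(-42) = -356, so α = -89/59.
Then β = ((-42) − 30·(-89/59))/4 = 48/59.
Residuals: 12/59, 14/59, -102/59, 76/59; SSR = 280/59.

SSR = 4.7458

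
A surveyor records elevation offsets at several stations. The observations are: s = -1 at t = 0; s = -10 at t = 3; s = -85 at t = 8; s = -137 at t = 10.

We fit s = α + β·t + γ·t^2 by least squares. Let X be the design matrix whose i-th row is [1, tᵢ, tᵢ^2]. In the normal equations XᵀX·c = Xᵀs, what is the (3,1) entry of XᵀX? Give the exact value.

173

Row 3 ↔ basis t^2, column 1 ↔ basis 1, so (XᵀX)_{3,1} = Σᵢ t^2 = (0)·(1) + (9)·(1) + (64)·(1) + (100)·(1) = 173.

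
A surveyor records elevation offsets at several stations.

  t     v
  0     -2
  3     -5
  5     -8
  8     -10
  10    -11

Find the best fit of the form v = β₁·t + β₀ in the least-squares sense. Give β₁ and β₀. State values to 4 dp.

The normal equations are: 198·β₁ + 26·β₀ = -245;  26·β₁ + 5·β₀ = -36.
(Σt·t = 198, Σt = 26, Σ1 = 5, Σt·v = -245, Σv = -36.)
det = 198·5 − 26² = 314.
β₁ = ((-245)·5 − 26·(-36))/314 = -289/314; β₀ = (198·(-36) − 26·(-245))/314 = -379/157.

β₁ = -0.9204, β₀ = -2.4140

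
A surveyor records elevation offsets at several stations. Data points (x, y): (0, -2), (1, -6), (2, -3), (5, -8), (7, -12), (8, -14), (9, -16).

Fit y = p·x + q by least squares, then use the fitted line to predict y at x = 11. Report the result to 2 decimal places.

From the data, Σx·x = 224, Σx = 32, Σ1 = 7.
Moment sums: Σx·y = -392, Σy = -61.
MᵀM·[p, q]ᵀ = Mᵀy becomes [[224, 32]; [32, 7]]·[p, q]ᵀ = [-392, -61]ᵀ.
Eliminating q: 7·(row 1) − 32·(row 2) gives 544·p = 7·(-392) − 32·(-61) = -792, so p = -99/68.
Then q = ((-61) − 32·(-99/68))/7 = -35/17.
At x = 11: ŷ = (-99/68)·(11) + (-35/17)·(1) = -1229/68.

ŷ = -18.07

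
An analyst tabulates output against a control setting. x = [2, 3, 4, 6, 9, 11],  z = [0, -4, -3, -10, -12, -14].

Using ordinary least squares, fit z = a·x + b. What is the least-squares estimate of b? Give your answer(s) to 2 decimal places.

b = 1.67

The normal system MᵀM·[a, b]ᵀ = Mᵀz is [[267, 35]; [35, 6]]·[a, b]ᵀ = [-346, -43]ᵀ.
det = 267·6 − 35² = 377.
a = ((-346)·6 − 35·(-43))/377 = -571/377; b = (267·(-43) − 35·(-346))/377 = 629/377.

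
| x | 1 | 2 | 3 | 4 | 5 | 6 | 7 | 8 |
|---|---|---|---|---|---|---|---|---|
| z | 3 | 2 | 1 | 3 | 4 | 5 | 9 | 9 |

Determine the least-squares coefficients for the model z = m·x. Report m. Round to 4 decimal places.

Setting ∂/∂m … = 0 gives: 204·m = 207.
Hence m = 207 / 204 ≈ 1.01471.

m = 1.0147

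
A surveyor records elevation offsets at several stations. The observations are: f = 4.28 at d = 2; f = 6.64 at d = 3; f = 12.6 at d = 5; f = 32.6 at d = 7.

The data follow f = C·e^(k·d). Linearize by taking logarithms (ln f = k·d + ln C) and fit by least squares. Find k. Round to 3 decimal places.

k = 0.396

Let Y = ln f. Fitting Y = k·d + ln C by least squares:
Σd = 17.0000, Σ(d)² = 87.0000, Σln f = 9.3651, Σd·ln f = 45.6459.
Equations: 87.0000·k + 17.0000·ln C = 45.6459;  17.0000·k + 4·ln C = 9.3651.
Solving (det = 59.0000): k = 0.39623, ln C = 0.65730.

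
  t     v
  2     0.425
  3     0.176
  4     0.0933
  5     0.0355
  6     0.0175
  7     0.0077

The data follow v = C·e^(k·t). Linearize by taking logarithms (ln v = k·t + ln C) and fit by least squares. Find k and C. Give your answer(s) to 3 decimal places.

k = -0.798, C = 2.062

Taking logs, ln v = k·t + ln C, so regress ln v on t.
AᵀA = [[139.0000, 27.0000]; [27.0000, 6]], rhs = [-91.4411, -17.2152]ᵀ  (here Σt = 27.0000, Σ(t)² = 139.0000, Σln v = -17.2152, Σt·ln v = -91.4411).
Slope k = (n·Σt·ln v − Σt·Σln v)/(n·Σ(t)² − (Σt)²) = (6·-91.4411 − 27.0000·-17.2152)/105.0000 = -0.79844; ln C = (Σln v − k·Σt)/n = 0.72379, so C = exp(0.72379) = 2.06224.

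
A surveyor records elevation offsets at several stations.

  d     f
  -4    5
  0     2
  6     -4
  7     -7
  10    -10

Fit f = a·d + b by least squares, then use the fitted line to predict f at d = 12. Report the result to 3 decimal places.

With design matrix X, XᵀX = [[201, 19]; [19, 5]] and Xᵀf = [-193, -14]ᵀ.
Δ = 201·5 − 19² = 644.
a = ((-193)·5 − 19·(-14))/644 = -699/644; b = (201·(-14) − 19·(-193))/644 = 853/644.
At d = 12: f̂ = (-699/644)·(12) + (853/644)·(1) = -7535/644.

f̂ = -11.700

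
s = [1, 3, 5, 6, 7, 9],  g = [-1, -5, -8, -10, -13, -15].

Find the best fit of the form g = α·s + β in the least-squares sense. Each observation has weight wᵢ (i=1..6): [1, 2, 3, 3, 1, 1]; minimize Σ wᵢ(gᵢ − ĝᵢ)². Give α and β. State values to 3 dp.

α = -1.781, β = 0.612

MᵀWM·[α, β]ᵀ = MᵀWg reads: 332·α + 56·β = -557;  56·α + 11·β = -93.
Eliminating β: 11·(row 1) − 56·(row 2) gives 516·α = 11·(-557) − 56·(-93) = -919, so α = -919/516.
Then β = ((-93) − 56·(-919/516))/11 = 79/129.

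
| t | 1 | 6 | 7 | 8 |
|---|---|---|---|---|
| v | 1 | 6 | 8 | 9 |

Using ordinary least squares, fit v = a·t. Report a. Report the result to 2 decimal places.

a = 1.10

Sums needed: Σt·t = 150.
Right-hand side: Σt·v = 165.
XᵀX·[a]ᵀ = Xᵀv becomes [[150]]·[a]ᵀ = [165]ᵀ.
a = 165/150 = 1.1.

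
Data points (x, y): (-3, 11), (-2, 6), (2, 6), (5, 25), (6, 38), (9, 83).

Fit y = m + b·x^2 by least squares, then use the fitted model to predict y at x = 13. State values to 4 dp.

ŷ = 170.7642

Setting ∂/∂m … = 0 gives: 6·m + 159·b = 169;  159·m + 8595·b = 8863.
(Σ1 = 6, Σx^2 = 159, Σx^2·x^2 = 8595, Σy = 169, Σx^2·y = 8863.)
Δ = 6·8595 − 159² = 26289.
m = (169·8595 − 159·8863)/26289 = 14446/8763; b = (6·8863 − 159·169)/26289 = 2923/2921.
At x = 13: ŷ = (14446/8763)·(1) + (2923/2921)·(169) = 1496407/8763.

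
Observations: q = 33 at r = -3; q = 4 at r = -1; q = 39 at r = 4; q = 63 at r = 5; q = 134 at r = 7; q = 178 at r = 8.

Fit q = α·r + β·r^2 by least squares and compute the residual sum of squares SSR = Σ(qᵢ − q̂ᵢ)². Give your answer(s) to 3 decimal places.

Forming XᵀX = [[164, 1016]; [1016, 7460]] and Xᵀq = [2730, 20458]ᵀ gives XᵀX·[α, β]ᵀ = Xᵀq.
Eliminating β: 7460·(row 1) − 1016·(row 2) gives 191184·α = 7460·2730 − 1016·20458 = -419528, so α = -52441/23898.
Then β = (20458 − 1016·(-52441/23898))/7460 = 72679/23898.
Residuals: -3800/3983, -14764/11949, -3513/3983, -3514/1707, 194/569, 10958/11949; SSR = 100489/11949.

SSR = 8.410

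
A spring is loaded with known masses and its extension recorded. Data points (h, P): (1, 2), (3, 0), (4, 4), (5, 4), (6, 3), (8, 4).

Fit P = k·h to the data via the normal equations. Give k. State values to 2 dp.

k = 0.58

MᵀM·[k]ᵀ = MᵀP reads: 151·k = 88.
(Σh·h = 151, Σh·P = 88.)
Hence k = 88 / 151 ≈ 0.582781.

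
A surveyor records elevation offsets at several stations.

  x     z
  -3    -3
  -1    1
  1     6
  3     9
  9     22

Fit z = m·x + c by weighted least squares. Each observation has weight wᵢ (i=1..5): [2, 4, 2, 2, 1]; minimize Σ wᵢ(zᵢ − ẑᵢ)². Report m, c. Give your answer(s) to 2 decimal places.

m = 2.08, c = 3.22

The normal system AᵀWA·[m, c]ᵀ = AᵀWz is [[123, 7]; [7, 11]]·[m, c]ᵀ = [278, 50]ᵀ.
Eliminating c: 11·(row 1) − 7·(row 2) gives 1304·m = 11·278 − 7·50 = 2708, so m = 677/326.
Then c = (50 − 7·(677/326))/11 = 1051/326.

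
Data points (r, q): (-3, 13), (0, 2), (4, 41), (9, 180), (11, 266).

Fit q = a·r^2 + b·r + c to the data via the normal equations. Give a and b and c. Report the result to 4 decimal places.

The normal system XᵀX·[a, b, c]ᵀ = Xᵀq is [[21539, 2097, 227]; [2097, 227, 21]; [227, 21, 5]]·[a, b, c]ᵀ = [47539, 4671, 502]ᵀ.
Solving the 3×3 system (Gaussian elimination) gives a = 26274/13091, b = 50433/26182, c = 31175/26182.

a = 2.0070, b = 1.9262, c = 1.1907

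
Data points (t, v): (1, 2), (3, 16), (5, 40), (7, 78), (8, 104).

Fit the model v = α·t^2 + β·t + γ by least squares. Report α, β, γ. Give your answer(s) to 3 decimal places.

Entries of XᵀX: Σt^2·t^2 = 7204, Σt^2·t = 1008, Σt^2 = 148, Σt·t = 148, Σt = 24, Σ1 = 5.
For Xᵀv: Σt^2·v = 11624, Σt·v = 1628, Σv = 240.
XᵀX·[α, β, γ]ᵀ = Xᵀv becomes [[7204, 1008, 148]; [1008, 148, 24]; [148, 24, 5]]·[α, β, γ]ᵀ = [11624, 1628, 240]ᵀ.
Row-reducing yields α = 2062/1261, β = -409/1261, γ = 112/97.

α = 1.635, β = -0.324, γ = 1.155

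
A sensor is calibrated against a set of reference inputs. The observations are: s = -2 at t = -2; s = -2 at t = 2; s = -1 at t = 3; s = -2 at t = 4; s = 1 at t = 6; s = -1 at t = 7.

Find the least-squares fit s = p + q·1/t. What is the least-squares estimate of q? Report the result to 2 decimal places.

The normal system AᵀA·[p, q]ᵀ = Aᵀs is [[6, 25/28]; [25/28, 5093/7056]]·[p, q]ᵀ = [-7, -17/21]ᵀ.
Δ = 6·(5093/7056) − (25/28)² = 8311/2352.
p = ((-7)·(5093/7056) − (25/28)·(-17/21))/(8311/2352) = -30551/24933; q = (6·(-17/21) − (25/28)·(-7))/(8311/2352) = 3276/8311.

q = 0.39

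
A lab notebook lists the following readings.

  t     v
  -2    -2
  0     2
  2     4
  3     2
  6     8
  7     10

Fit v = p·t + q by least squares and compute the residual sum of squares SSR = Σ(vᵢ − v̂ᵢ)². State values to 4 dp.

SSR = 8.6292

With design matrix M, MᵀM = [[102, 16]; [16, 6]] and Mᵀv = [136, 24]ᵀ.
Determinant 102·6 − 16² = 356.
p = (136·6 − 16·24)/356 = 108/89; q = (102·24 − 16·136)/356 = 68/89.
Residuals: -30/89, 110/89, 72/89, -214/89, -4/89, 66/89; SSR = 768/89.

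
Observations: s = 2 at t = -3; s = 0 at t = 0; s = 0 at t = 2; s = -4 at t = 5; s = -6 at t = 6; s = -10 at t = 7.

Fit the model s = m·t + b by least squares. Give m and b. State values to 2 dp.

Sums needed: Σt·t = 123, Σt = 17, Σ1 = 6.
Right-hand side: Σt·s = -132, Σs = -18.
AᵀA·[m, b]ᵀ = Aᵀs becomes [[123, 17]; [17, 6]]·[m, b]ᵀ = [-132, -18]ᵀ.
Δ = 123·6 − 17² = 449.
m = ((-132)·6 − 17·(-18))/449 = -486/449; b = (123·(-18) − 17·(-132))/449 = 30/449.

m = -1.08, b = 0.07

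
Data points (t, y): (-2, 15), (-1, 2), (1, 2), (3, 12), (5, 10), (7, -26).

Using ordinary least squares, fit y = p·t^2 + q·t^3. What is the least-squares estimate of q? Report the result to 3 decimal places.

q = -0.466

The normal system XᵀX·[p, q]ᵀ = Xᵀy is [[3125, 20143]; [20143, 134069]]·[p, q]ᵀ = [-852, -7464]ᵀ.
Eliminating q: 134069·(row 1) − 20143·(row 2) gives 13225176·p = 134069·(-852) − 20143·(-7464) = 36120564, so p = 1003349/367366.
Then q = ((-7464) − 20143·(1003349/367366))/134069 = -171199/367366.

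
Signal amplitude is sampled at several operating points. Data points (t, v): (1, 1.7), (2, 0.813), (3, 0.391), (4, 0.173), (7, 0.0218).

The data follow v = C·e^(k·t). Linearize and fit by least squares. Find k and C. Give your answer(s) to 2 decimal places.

k = -0.73, C = 3.44

Taking logs, ln v = k·t + ln C, so regress ln v on t.
AᵀA = [[79.0000, 17.0000]; [17.0000, 5]], rhs = [-36.4993, -6.1958]ᵀ  (here Σt = 17.0000, Σ(t)² = 79.0000, Σln v = -6.1958, Σt·ln v = -36.4993).
Solving (det = 106.0000): k = -0.72801, ln C = 1.23608, so C = exp(1.23608) = 3.44209.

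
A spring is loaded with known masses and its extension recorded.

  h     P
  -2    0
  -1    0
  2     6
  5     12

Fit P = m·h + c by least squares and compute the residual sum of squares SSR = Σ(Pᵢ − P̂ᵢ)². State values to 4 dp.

SSR = 1.8000

Compute the Gram sums: Σh·h = 34, Σh = 4, Σ1 = 4.
And Σh·P = 72, ΣP = 18.
Eliminating c: 4·(row 1) − 4·(row 2) gives 120·m = 4·72 − 4·18 = 216, so m = 9/5.
Then c = (18 − 4·(9/5))/4 = 27/10.
Residuals: 9/10, -9/10, -3/10, 3/10; SSR = 9/5.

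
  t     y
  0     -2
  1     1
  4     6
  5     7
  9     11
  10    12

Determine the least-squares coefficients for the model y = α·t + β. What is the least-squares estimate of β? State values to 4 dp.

Normal-equation sums: Σt·t = 223, Σt = 29, Σ1 = 6.
And Σt·y = 279, Σy = 35.
Eliminating β: 6·(row 1) − 29·(row 2) gives 497·α = 6·279 − 29·35 = 659, so α = 659/497.
Then β = (35 − 29·(659/497))/6 = -286/497.

β = -0.5755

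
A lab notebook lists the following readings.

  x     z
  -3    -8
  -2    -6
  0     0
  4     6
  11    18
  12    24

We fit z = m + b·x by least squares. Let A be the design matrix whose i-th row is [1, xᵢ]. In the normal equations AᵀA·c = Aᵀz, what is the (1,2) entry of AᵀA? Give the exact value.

22

Row 1 ↔ basis 1, column 2 ↔ basis x, so (AᵀA)_{1,2} = Σᵢ x = (1)·(-3) + (1)·(-2) + (1)·(0) + (1)·(4) + (1)·(11) + (1)·(12) = 22.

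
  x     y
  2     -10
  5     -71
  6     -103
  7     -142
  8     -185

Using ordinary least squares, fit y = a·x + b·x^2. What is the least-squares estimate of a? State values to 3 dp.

a = 0.810

Normal-equation sums: Σx·x = 178, Σx·x^2 = 1204, Σx^2·x^2 = 8434.
For Mᵀy: Σx·y = -3467, Σx^2·y = -24321.
Normal equations: [[178, 1204]; [1204, 8434]]·[a, b]ᵀ = [-3467, -24321]ᵀ.
Eliminating b: 8434·(row 1) − 1204·(row 2) gives 51636·a = 8434·(-3467) − 1204·(-24321) = 41806, so a = 20903/25818.
Then b = ((-24321) − 1204·(20903/25818))/8434 = -77435/25818.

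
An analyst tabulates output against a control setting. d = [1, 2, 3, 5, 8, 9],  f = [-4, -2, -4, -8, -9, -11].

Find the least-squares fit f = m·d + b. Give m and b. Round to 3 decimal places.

m = -1.006, b = -1.638

Setting ∂/∂m … = 0 gives: 184·m + 28·b = -231;  28·m + 6·b = -38.
(Σd·d = 184, Σd = 28, Σ1 = 6, Σd·f = -231, Σf = -38.)
Eliminating b: 6·(row 1) − 28·(row 2) gives 320·m = 6·(-231) − 28·(-38) = -322, so m = -161/160.
Then b = ((-38) − 28·(-161/160))/6 = -131/80.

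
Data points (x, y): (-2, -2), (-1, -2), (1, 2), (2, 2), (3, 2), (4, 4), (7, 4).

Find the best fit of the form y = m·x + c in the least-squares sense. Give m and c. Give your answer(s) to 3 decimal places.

Sums needed: Σx·x = 84, Σx = 14, Σ1 = 7.
Right-hand side: Σx·y = 62, Σy = 10.
So MᵀM·[m, c]ᵀ = Mᵀy: [[84, 14]; [14, 7]]·[m, c]ᵀ = [62, 10]ᵀ.
det = 84·7 − 14² = 392.
m = (62·7 − 14·10)/392 = 3/4; c = (84·10 − 14·62)/392 = -1/14.

m = 0.750, c = -0.071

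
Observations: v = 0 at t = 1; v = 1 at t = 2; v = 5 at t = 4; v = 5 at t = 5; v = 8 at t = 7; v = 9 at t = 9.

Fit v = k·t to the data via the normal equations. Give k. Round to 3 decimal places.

The normal equations are: 176·k = 184.
(Σt·t = 176, Σt·v = 184.)
Hence k = 184 / 176 ≈ 1.04545.

k = 1.045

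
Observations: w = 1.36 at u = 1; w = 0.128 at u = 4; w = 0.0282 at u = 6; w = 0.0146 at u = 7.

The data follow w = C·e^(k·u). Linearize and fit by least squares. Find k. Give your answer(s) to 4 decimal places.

Taking logs, ln w = k·u + ln C, so regress ln w on u.
Σu = 18.0000, Σ(u)² = 102.0000, Σln w = -9.5434, Σu·ln w = -58.9132.
Equations: 102.0000·k + 18.0000·ln C = -58.9132;  18.0000·k + 4·ln C = -9.5434.
Solving (det = 84.0000): k = -0.76037, ln C = 1.03582.

k = -0.7604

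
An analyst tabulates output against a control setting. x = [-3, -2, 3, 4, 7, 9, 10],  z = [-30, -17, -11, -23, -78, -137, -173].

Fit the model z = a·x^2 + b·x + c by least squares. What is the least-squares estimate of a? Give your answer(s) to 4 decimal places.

a = -2.0165

From the data, Σx^2·x^2 = 19396, Σx^2·x = 2128, Σx^2 = 268, Σx·x = 268, Σx = 28, Σ1 = 7.
And Σx^2·z = -33024, Σx·z = -3510, Σz = -469.
Normal equations: [[19396, 2128, 268]; [2128, 268, 28]; [268, 28, 7]]·[a, b, c]ᵀ = [-33024, -3510, -469]ᵀ.
Solving the 3×3 system (Gaussian elimination) gives a = -10129/5023, b = 95717/30138, c = -37669/15069.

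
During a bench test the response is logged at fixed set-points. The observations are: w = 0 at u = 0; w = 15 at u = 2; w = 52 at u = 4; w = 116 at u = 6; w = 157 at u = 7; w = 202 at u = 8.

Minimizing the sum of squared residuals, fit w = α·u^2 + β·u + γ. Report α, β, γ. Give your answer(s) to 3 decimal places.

With design matrix X, XᵀX = [[8065, 1143, 169]; [1143, 169, 27]; [169, 27, 6]] and Xᵀw = [25689, 3649, 542]ᵀ.
Inverting the 3×3 Gram matrix, [α, β, γ]ᵀ = [19351/6404, 7307/6404, 140/1601]ᵀ.

α = 3.022, β = 1.141, γ = 0.087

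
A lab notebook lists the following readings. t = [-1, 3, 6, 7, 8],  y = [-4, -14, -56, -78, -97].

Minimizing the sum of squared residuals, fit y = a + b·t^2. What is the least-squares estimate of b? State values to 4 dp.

b = -1.5105

XᵀX·[a, b]ᵀ = Xᵀy reads: 5·a + 159·b = -249;  159·a + 7875·b = -12176.
(Σ1 = 5, Σt^2 = 159, Σt^2·t^2 = 7875, Σy = -249, Σt^2·y = -12176.)
Determinant 5·7875 − 159² = 14094.
a = ((-249)·7875 − 159·(-12176))/14094 = -8297/4698; b = (5·(-12176) − 159·(-249))/14094 = -21289/14094.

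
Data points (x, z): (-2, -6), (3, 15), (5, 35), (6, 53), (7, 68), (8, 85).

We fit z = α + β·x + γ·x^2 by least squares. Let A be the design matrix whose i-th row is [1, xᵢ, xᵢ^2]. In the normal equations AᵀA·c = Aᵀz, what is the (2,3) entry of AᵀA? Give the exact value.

1215

Row 2 ↔ basis x, column 3 ↔ basis x^2, so (AᵀA)_{2,3} = Σᵢ (x)·(x^2) = (-2)·(4) + (3)·(9) + (5)·(25) + (6)·(36) + (7)·(49) + (8)·(64) = 1215.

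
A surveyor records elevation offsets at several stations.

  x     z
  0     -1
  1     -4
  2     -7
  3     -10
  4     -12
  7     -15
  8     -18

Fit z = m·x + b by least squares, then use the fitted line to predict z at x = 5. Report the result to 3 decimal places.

ẑ = -12.383

The normal system MᵀM·[m, b]ᵀ = Mᵀz is [[143, 25]; [25, 7]]·[m, b]ᵀ = [-345, -67]ᵀ.
Eliminating b: 7·(row 1) − 25·(row 2) gives 376·m = 7·(-345) − 25·(-67) = -740, so m = -185/94.
Then b = ((-67) − 25·(-185/94))/7 = -239/94.
At x = 5: ẑ = (-185/94)·(5) + (-239/94)·(1) = -582/47.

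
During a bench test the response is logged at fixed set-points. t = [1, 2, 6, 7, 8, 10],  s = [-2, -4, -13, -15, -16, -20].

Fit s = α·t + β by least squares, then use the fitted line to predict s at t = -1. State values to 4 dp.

ŝ = 1.8478

Sums needed: Σt·t = 254, Σt = 34, Σ1 = 6.
Right-hand side: Σt·s = -521, Σs = -70.
Normal equations: [[254, 34]; [34, 6]]·[α, β]ᵀ = [-521, -70]ᵀ.
Δ = 254·6 − 34² = 368.
α = ((-521)·6 − 34·(-70))/368 = -373/184; β = (254·(-70) − 34·(-521))/368 = -33/184.
At t = -1: ŝ = (-373/184)·(-1) + (-33/184)·(1) = 85/46.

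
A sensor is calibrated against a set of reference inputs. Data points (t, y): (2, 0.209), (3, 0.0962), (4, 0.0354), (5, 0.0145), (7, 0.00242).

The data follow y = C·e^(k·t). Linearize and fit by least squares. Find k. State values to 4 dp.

k = -0.9008

Linearized form: ln y = k·t + ln C. From the 5 transformed points,
Sums: Σt = 21.0000, Σ(t)² = 103.0000, Σln y = -17.5054, Σt·ln y = -86.8549.
Normal system: [[103.0000, 21.0000]; [21.0000, 5]]·[k, ln C]ᵀ = [-86.8549, -17.5054]ᵀ.
Δ = 103.0000·5 − (21.0000)² = 74.0000; k = (-86.8549·5 − 21.0000·-17.5054)/74.0000 = -0.90083, ln C = (103.0000·-17.5054 − 21.0000·-86.8549)/74.0000 = 0.28242.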